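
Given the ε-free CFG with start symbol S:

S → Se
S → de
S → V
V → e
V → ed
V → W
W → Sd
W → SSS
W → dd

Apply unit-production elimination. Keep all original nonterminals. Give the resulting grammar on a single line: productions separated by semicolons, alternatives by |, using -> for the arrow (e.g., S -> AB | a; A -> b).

S -> e | Sd | Se | dd | de | ed | SSS; V -> e | Sd | dd | ed | SSS; W -> Sd | dd | SSS

Unit productions: S->V, V->W.
Unit pairs (A ⇒* B via units): (S,V), (S,W), (V,W).
S: inherits non-unit rules of {S, V, W} → SSS | Sd | Se | dd | de | e | ed.
V: inherits non-unit rules of {V, W} → SSS | Sd | dd | e | ed.
W: inherits non-unit rules of {W} → SSS | Sd | dd.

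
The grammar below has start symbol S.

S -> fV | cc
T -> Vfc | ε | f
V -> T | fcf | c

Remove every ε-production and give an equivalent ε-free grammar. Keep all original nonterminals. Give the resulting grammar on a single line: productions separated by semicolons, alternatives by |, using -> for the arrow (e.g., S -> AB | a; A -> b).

S -> f | cc | fV; T -> f | fc | Vfc; V -> T | c | fcf

Nullable set: {T, V}.
S -> fV: V nullable, giving f | fV.
Drop T -> ε.
T -> Vfc: V nullable, giving Vfc | fc.
V -> T: T nullable, giving T.
Unchanged (no nullable symbols): S -> cc; T -> f; V -> c; V -> fcf.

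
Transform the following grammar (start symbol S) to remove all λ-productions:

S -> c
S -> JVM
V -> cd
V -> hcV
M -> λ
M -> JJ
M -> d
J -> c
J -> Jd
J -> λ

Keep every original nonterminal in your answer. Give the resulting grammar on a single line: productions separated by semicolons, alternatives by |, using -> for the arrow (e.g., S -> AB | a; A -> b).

Nullable set: {J, M}.
S -> JVM: J, M nullable, giving JV | JVM | V | VM.
Drop J -> λ.
J -> Jd: J nullable, giving Jd | d.
Drop M -> λ.
M -> JJ: J, J nullable, giving J | JJ.
Unchanged (no nullable symbols): S -> c; J -> c; M -> d; V -> cd; V -> hcV.

S -> V | c | JV | VM | JVM; J -> c | d | Jd; M -> J | d | JJ; V -> cd | hcV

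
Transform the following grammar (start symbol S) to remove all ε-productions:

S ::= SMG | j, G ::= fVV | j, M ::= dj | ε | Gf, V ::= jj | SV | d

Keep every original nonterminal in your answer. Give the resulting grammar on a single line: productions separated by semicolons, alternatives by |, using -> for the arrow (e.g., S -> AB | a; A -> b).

Nullable set: {M}.
S -> SMG: M nullable, giving SG | SMG.
Drop M -> ε.
Unchanged (no nullable symbols): S -> j; G -> fVV; G -> j; M -> Gf; M -> dj; V -> SV; V -> d; V -> jj.

S -> j | SG | SMG; G -> j | fVV; M -> Gf | dj; V -> d | SV | jj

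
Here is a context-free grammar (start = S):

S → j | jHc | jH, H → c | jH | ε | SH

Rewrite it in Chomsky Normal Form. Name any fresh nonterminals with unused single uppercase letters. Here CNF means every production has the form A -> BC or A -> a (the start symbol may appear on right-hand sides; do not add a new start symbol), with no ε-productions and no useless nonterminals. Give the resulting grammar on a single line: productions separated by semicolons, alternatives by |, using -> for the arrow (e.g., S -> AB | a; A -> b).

Nullable: {H}; after ε-elimination: S -> j | jH | jc | jHc; H -> S | c | j | SH | jH.
After unit-elimination: S -> j | jH | jc | jHc; H -> c | j | SH | jH | jc | jHc.
TERM: introduce B -> c, A -> j and substitute in every rule of length ≥2.
BIN: H -> AHB becomes H -> AC, C -> HB; S -> AHB becomes S -> AD, D -> HB.

S -> j | AB | AD | AH; A -> j; B -> c; C -> HB; D -> HB; H -> c | j | AB | AC | AH | SH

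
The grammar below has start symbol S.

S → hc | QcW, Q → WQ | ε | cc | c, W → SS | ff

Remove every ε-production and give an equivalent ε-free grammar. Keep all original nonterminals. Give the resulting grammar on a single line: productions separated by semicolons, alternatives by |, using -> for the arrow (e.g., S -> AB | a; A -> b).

Nullable set: {Q}.
S -> QcW: Q nullable, giving QcW | cW.
Drop Q -> ε.
Q -> WQ: Q nullable, giving W | WQ.
Unchanged (no nullable symbols): S -> hc; Q -> c; Q -> cc; W -> SS; W -> ff.

S -> cW | hc | QcW; Q -> W | c | WQ | cc; W -> SS | ff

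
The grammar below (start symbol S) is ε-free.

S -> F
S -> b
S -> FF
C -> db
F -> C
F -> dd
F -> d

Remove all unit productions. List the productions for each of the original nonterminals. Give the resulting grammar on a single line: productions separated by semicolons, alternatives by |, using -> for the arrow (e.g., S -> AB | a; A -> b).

Unit productions: F->C, S->F.
Unit pairs (A ⇒* B via units): (F,C), (S,C), (S,F).
S: inherits non-unit rules of {C, F, S} → FF | b | d | db | dd.
C: inherits non-unit rules of {C} → db.
F: inherits non-unit rules of {C, F} → d | db | dd.

S -> b | d | FF | db | dd; C -> db; F -> d | db | dd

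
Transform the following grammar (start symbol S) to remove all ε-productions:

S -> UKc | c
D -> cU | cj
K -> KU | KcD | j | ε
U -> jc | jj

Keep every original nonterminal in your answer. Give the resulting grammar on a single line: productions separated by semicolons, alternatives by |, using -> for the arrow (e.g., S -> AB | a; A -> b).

S -> c | Uc | UKc; D -> cU | cj; K -> U | j | KU | cD | KcD; U -> jc | jj

Nullable set: {K}.
S -> UKc: K nullable, giving UKc | Uc.
Drop K -> ε.
K -> KU: K nullable, giving KU | U.
K -> KcD: K nullable, giving KcD | cD.
Unchanged (no nullable symbols): S -> c; D -> cU; D -> cj; K -> j; U -> jc; U -> jj.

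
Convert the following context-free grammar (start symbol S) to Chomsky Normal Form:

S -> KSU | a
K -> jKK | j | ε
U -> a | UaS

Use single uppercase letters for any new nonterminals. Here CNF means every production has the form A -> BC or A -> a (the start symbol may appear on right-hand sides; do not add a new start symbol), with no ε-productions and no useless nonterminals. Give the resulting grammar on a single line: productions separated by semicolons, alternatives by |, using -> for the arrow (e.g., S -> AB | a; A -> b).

Nullable: {K}; after ε-elimination: S -> a | SU | KSU; K -> j | jK | jKK; U -> a | UaS.
No unit productions to eliminate.
TERM: introduce B -> a, A -> j and substitute in every rule of length ≥2.
BIN: K -> AKK becomes K -> AC, C -> KK; S -> KSU becomes S -> KD, D -> SU; U -> UBS becomes U -> UE, E -> BS.

S -> a | KD | SU; A -> j; B -> a; C -> KK; D -> SU; E -> BS; K -> j | AC | AK; U -> a | UE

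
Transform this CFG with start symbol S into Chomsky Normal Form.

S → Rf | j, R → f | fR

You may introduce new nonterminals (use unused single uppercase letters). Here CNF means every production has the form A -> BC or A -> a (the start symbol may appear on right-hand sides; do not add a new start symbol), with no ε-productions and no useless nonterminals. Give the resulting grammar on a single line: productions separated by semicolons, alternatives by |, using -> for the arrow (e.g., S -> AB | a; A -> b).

No ε-productions.
No unit productions to eliminate.
TERM: introduce A -> f and substitute in every rule of length ≥2.

S -> j | RA; A -> f; R -> f | AR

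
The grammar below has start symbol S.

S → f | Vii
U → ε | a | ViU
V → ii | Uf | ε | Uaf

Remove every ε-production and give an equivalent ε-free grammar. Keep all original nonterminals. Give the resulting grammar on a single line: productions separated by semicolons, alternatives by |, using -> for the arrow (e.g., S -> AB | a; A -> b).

S -> f | ii | Vii; U -> a | i | Vi | iU | ViU; V -> f | Uf | af | ii | Uaf

Nullable set: {U, V}.
S -> Vii: V nullable, giving Vii | ii.
Drop U -> ε.
U -> ViU: V, U nullable, giving Vi | ViU | i | iU.
Drop V -> ε.
V -> Uaf: U nullable, giving Uaf | af.
V -> Uf: U nullable, giving Uf | f.
Unchanged (no nullable symbols): S -> f; U -> a; V -> ii.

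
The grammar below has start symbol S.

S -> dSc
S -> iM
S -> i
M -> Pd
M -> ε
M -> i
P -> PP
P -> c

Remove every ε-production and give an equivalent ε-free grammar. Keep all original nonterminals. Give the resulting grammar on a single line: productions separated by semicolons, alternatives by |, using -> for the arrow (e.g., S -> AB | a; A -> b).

S -> i | iM | dSc; M -> i | Pd; P -> c | PP

Nullable set: {M}.
S -> iM: M nullable, giving i | iM.
Drop M -> ε.
Unchanged (no nullable symbols): S -> dSc; S -> i; M -> Pd; M -> i; P -> PP; P -> c.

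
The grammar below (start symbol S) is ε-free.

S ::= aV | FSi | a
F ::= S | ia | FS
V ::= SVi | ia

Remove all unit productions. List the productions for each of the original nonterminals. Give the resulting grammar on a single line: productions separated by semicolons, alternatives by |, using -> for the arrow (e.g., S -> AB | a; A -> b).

Unit productions: F->S.
Unit pairs (A ⇒* B via units): (F,S).
S: inherits non-unit rules of {S} → FSi | a | aV.
F: inherits non-unit rules of {F, S} → FS | FSi | a | aV | ia.
V: inherits non-unit rules of {V} → SVi | ia.

S -> a | aV | FSi; F -> a | FS | aV | ia | FSi; V -> ia | SVi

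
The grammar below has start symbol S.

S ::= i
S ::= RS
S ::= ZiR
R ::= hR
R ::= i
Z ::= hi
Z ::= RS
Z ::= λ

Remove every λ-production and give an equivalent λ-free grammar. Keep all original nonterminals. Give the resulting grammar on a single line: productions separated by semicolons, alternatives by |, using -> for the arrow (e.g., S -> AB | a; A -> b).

S -> i | RS | iR | ZiR; R -> i | hR; Z -> RS | hi

Nullable set: {Z}.
S -> ZiR: Z nullable, giving ZiR | iR.
Drop Z -> λ.
Unchanged (no nullable symbols): S -> RS; S -> i; R -> hR; R -> i; Z -> RS; Z -> hi.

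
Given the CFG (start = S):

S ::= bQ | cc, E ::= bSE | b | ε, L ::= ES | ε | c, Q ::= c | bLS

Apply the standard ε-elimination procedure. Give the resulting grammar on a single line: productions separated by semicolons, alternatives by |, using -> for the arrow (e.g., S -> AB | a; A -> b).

Nullable set: {E, L}.
Drop E -> ε.
E -> bSE: E nullable, giving bS | bSE.
Drop L -> ε.
L -> ES: E nullable, giving ES | S.
Q -> bLS: L nullable, giving bLS | bS.
Unchanged (no nullable symbols): S -> bQ; S -> cc; E -> b; L -> c; Q -> c.

S -> bQ | cc; E -> b | bS | bSE; L -> S | c | ES; Q -> c | bS | bLS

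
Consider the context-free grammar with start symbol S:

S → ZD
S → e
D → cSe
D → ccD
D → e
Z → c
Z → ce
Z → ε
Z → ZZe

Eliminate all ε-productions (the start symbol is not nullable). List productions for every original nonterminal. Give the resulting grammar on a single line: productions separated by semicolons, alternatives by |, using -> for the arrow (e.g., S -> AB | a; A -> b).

Nullable set: {Z}.
S -> ZD: Z nullable, giving D | ZD.
Drop Z -> ε.
Z -> ZZe: Z, Z nullable, giving ZZe | Ze | e.
Unchanged (no nullable symbols): S -> e; D -> cSe; D -> ccD; D -> e; Z -> c; Z -> ce.

S -> D | e | ZD; D -> e | cSe | ccD; Z -> c | e | Ze | ce | ZZe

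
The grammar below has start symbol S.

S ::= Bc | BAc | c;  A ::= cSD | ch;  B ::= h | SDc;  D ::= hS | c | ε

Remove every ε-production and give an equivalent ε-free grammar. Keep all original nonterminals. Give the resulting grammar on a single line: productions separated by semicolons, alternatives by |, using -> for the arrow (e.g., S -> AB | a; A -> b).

Nullable set: {D}.
A -> cSD: D nullable, giving cS | cSD.
B -> SDc: D nullable, giving SDc | Sc.
Drop D -> ε.
Unchanged (no nullable symbols): S -> BAc; S -> Bc; S -> c; A -> ch; B -> h; D -> c; D -> hS.

S -> c | Bc | BAc; A -> cS | ch | cSD; B -> h | Sc | SDc; D -> c | hS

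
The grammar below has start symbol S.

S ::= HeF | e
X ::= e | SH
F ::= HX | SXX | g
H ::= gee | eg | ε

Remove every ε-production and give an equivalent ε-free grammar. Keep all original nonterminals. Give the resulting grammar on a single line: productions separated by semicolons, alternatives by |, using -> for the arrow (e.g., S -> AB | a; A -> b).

S -> e | eF | HeF; F -> X | g | HX | SXX; H -> eg | gee; X -> S | e | SH

Nullable set: {H}.
S -> HeF: H nullable, giving HeF | eF.
F -> HX: H nullable, giving HX | X.
Drop H -> ε.
X -> SH: H nullable, giving S | SH.
Unchanged (no nullable symbols): S -> e; F -> SXX; F -> g; H -> eg; H -> gee; X -> e.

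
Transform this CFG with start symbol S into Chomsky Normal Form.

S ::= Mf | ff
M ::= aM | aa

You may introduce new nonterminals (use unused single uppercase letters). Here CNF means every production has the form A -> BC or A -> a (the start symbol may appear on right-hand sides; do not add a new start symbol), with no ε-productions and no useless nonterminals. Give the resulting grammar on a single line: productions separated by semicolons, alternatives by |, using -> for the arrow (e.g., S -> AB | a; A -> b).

S -> BB | MB; A -> a; B -> f; M -> AA | AM

No ε-productions.
No unit productions to eliminate.
TERM: introduce A -> a, B -> f and substitute in every rule of length ≥2.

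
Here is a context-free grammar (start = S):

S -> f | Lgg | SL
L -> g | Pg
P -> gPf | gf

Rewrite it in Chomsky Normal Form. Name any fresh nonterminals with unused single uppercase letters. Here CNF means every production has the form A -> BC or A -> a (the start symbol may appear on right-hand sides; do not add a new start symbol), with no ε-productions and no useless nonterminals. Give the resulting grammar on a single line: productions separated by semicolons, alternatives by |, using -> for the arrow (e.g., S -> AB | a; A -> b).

S -> f | LD | SL; A -> g; B -> f; C -> PB; D -> AA; L -> g | PA; P -> AB | AC

No ε-productions.
No unit productions to eliminate.
TERM: introduce B -> f, A -> g and substitute in every rule of length ≥2.
BIN: P -> APB becomes P -> AC, C -> PB; S -> LAA becomes S -> LD, D -> AA.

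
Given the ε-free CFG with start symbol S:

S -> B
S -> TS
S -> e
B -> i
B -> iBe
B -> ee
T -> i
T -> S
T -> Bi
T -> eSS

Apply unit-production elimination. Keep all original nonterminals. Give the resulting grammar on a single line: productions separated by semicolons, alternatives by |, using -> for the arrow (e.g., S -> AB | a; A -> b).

Unit productions: S->B, T->S.
Unit pairs (A ⇒* B via units): (S,B), (T,B), (T,S).
S: inherits non-unit rules of {B, S} → TS | e | ee | i | iBe.
B: inherits non-unit rules of {B} → ee | i | iBe.
T: inherits non-unit rules of {B, S, T} → Bi | TS | e | eSS | ee | i | iBe.

S -> e | i | TS | ee | iBe; B -> i | ee | iBe; T -> e | i | Bi | TS | ee | eSS | iBe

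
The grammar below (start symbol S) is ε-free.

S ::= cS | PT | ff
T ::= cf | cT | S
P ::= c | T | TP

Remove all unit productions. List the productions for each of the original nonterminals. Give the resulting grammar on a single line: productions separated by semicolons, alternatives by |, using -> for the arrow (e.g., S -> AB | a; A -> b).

Unit productions: P->T, T->S.
Unit pairs (A ⇒* B via units): (P,S), (P,T), (T,S).
S: inherits non-unit rules of {S} → PT | cS | ff.
P: inherits non-unit rules of {P, S, T} → PT | TP | c | cS | cT | cf | ff.
T: inherits non-unit rules of {S, T} → PT | cS | cT | cf | ff.

S -> PT | cS | ff; P -> c | PT | TP | cS | cT | cf | ff; T -> PT | cS | cT | cf | ff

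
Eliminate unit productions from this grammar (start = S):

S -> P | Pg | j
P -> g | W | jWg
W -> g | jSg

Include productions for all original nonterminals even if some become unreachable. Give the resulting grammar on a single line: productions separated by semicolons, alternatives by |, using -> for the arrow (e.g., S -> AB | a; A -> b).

S -> g | j | Pg | jSg | jWg; P -> g | jSg | jWg; W -> g | jSg

Unit productions: P->W, S->P.
Unit pairs (A ⇒* B via units): (P,W), (S,P), (S,W).
S: inherits non-unit rules of {P, S, W} → Pg | g | j | jSg | jWg.
P: inherits non-unit rules of {P, W} → g | jSg | jWg.
W: inherits non-unit rules of {W} → g | jSg.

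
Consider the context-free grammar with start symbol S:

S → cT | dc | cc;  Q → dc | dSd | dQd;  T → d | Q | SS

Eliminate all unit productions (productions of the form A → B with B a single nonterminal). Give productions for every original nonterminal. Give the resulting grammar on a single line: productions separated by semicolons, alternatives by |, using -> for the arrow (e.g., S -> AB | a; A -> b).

Unit productions: T->Q.
Unit pairs (A ⇒* B via units): (T,Q).
S: inherits non-unit rules of {S} → cT | cc | dc.
Q: inherits non-unit rules of {Q} → dQd | dSd | dc.
T: inherits non-unit rules of {Q, T} → SS | d | dQd | dSd | dc.

S -> cT | cc | dc; Q -> dc | dQd | dSd; T -> d | SS | dc | dQd | dSd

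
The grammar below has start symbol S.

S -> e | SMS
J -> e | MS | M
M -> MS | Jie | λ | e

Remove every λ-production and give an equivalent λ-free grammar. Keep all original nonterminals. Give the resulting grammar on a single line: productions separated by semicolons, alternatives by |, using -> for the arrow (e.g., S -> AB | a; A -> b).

Nullable set: {J, M}.
S -> SMS: M nullable, giving SMS | SS.
J -> M: M nullable, giving M.
J -> MS: M nullable, giving MS | S.
Drop M -> λ.
M -> Jie: J nullable, giving Jie | ie.
M -> MS: M nullable, giving MS | S.
Unchanged (no nullable symbols): S -> e; J -> e; M -> e.

S -> e | SS | SMS; J -> M | S | e | MS; M -> S | e | MS | ie | Jie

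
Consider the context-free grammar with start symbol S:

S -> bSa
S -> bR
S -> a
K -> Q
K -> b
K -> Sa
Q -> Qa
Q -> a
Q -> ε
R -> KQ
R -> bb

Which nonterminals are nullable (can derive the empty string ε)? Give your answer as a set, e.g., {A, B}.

{K, Q, R}

Directly nullable (have an ε-rule): {Q}.
K is nullable via K -> Q (every symbol on the right is already known nullable).
R is nullable via R -> KQ (every symbol on the right is already known nullable).
Not nullable: S — each has a terminal in every rule's right-hand side or depends on a non-nullable symbol.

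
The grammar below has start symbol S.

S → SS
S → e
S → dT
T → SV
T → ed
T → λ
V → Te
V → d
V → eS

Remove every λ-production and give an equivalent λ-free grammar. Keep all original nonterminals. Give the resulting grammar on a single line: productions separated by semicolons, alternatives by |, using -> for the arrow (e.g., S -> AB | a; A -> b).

S -> d | e | SS | dT; T -> SV | ed; V -> d | e | Te | eS

Nullable set: {T}.
S -> dT: T nullable, giving d | dT.
Drop T -> λ.
V -> Te: T nullable, giving Te | e.
Unchanged (no nullable symbols): S -> SS; S -> e; T -> SV; T -> ed; V -> d; V -> eS.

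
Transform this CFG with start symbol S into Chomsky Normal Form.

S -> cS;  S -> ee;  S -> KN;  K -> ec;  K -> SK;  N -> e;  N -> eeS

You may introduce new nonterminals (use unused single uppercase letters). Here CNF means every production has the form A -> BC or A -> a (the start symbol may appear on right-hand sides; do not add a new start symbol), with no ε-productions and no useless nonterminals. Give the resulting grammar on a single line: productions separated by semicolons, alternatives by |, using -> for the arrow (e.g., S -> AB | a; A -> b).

No ε-productions.
No unit productions to eliminate.
TERM: introduce B -> c, A -> e and substitute in every rule of length ≥2.
BIN: N -> AAS becomes N -> AC, C -> AS.

S -> AA | BS | KN; A -> e; B -> c; C -> AS; K -> AB | SK; N -> e | AC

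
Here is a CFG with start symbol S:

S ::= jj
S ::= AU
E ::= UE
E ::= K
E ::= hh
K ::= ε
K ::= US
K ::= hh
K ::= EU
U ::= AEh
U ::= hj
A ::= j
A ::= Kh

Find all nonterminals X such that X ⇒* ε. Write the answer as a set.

{E, K}

Directly nullable (have an ε-rule): {K}.
E is nullable via E -> K (every symbol on the right is already known nullable).
Not nullable: A, S, U — each has a terminal in every rule's right-hand side or depends on a non-nullable symbol.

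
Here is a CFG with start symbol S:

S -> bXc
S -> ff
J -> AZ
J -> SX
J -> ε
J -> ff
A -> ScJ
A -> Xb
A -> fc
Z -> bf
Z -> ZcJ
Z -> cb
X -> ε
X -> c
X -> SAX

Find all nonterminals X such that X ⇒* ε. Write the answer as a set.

{J, X}

Directly nullable (have an ε-rule): {J, X}.
Not nullable: A, S, Z — each has a terminal in every rule's right-hand side or depends on a non-nullable symbol.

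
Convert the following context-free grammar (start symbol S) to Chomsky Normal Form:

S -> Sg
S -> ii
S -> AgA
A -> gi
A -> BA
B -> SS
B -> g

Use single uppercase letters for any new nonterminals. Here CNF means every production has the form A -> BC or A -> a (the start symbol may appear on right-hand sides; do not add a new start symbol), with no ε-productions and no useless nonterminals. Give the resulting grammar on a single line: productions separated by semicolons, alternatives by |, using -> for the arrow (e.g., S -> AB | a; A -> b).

No ε-productions.
No unit productions to eliminate.
TERM: introduce C -> g, D -> i and substitute in every rule of length ≥2.
BIN: S -> ACA becomes S -> AE, E -> CA.

S -> AE | DD | SC; A -> BA | CD; B -> g | SS; C -> g; D -> i; E -> CA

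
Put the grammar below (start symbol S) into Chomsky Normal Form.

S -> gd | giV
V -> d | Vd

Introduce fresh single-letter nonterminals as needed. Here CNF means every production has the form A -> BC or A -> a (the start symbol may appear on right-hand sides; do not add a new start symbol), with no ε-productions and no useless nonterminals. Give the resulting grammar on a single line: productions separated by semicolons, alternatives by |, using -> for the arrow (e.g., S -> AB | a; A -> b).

S -> AB | AD; A -> g; B -> d; C -> i; D -> CV; V -> d | VB

No ε-productions.
No unit productions to eliminate.
TERM: introduce B -> d, A -> g, C -> i and substitute in every rule of length ≥2.
BIN: S -> ACV becomes S -> AD, D -> CV.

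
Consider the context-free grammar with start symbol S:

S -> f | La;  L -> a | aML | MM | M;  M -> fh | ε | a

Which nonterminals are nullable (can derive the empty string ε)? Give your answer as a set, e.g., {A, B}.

{L, M}

Directly nullable (have an ε-rule): {M}.
L is nullable via L -> M (every symbol on the right is already known nullable).
Not nullable: S — each has a terminal in every rule's right-hand side or depends on a non-nullable symbol.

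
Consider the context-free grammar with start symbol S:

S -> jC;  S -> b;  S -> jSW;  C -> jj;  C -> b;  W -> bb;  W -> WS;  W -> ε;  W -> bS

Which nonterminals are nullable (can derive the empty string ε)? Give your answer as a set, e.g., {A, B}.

{W}

Directly nullable (have an ε-rule): {W}.
Not nullable: C, S — each has a terminal in every rule's right-hand side or depends on a non-nullable symbol.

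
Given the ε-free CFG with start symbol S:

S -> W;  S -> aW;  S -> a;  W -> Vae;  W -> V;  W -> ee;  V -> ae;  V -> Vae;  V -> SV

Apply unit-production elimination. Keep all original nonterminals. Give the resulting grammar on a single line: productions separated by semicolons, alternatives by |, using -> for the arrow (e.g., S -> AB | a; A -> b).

S -> a | SV | aW | ae | ee | Vae; V -> SV | ae | Vae; W -> SV | ae | ee | Vae

Unit productions: S->W, W->V.
Unit pairs (A ⇒* B via units): (S,V), (S,W), (W,V).
S: inherits non-unit rules of {S, V, W} → SV | Vae | a | aW | ae | ee.
V: inherits non-unit rules of {V} → SV | Vae | ae.
W: inherits non-unit rules of {V, W} → SV | Vae | ae | ee.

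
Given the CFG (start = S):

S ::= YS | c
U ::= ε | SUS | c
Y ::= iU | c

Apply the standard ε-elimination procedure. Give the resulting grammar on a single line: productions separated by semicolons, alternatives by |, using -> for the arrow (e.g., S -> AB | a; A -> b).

S -> c | YS; U -> c | SS | SUS; Y -> c | i | iU

Nullable set: {U}.
Drop U -> ε.
U -> SUS: U nullable, giving SS | SUS.
Y -> iU: U nullable, giving i | iU.
Unchanged (no nullable symbols): S -> YS; S -> c; U -> c; Y -> c.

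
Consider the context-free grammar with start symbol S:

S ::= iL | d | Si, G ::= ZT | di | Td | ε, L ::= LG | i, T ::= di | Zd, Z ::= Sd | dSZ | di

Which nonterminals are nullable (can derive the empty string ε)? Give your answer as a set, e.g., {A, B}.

Directly nullable (have an ε-rule): {G}.
Not nullable: L, S, T, Z — each has a terminal in every rule's right-hand side or depends on a non-nullable symbol.

{G}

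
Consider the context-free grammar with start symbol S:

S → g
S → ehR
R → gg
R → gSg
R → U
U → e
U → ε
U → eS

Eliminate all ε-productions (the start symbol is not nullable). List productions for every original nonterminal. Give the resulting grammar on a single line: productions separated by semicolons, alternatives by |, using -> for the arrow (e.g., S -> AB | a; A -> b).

Nullable set: {R, U}.
S -> ehR: R nullable, giving eh | ehR.
R -> U: U nullable, giving U.
Drop U -> ε.
Unchanged (no nullable symbols): S -> g; R -> gSg; R -> gg; U -> e; U -> eS.

S -> g | eh | ehR; R -> U | gg | gSg; U -> e | eS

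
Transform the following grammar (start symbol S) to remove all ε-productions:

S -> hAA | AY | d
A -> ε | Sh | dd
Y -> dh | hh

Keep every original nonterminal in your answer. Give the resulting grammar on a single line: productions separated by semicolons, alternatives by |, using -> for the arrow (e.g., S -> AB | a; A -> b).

S -> Y | d | h | AY | hA | hAA; A -> Sh | dd; Y -> dh | hh

Nullable set: {A}.
S -> AY: A nullable, giving AY | Y.
S -> hAA: A, A nullable, giving h | hA | hAA.
Drop A -> ε.
Unchanged (no nullable symbols): S -> d; A -> Sh; A -> dd; Y -> dh; Y -> hh.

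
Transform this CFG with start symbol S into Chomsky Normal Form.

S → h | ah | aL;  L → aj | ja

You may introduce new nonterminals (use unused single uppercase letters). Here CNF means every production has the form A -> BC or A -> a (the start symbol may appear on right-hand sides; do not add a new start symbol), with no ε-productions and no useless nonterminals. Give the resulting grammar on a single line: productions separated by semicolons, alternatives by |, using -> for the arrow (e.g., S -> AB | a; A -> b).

S -> h | AC | AL; A -> a; B -> j; C -> h; L -> AB | BA

No ε-productions.
No unit productions to eliminate.
TERM: introduce A -> a, C -> h, B -> j and substitute in every rule of length ≥2.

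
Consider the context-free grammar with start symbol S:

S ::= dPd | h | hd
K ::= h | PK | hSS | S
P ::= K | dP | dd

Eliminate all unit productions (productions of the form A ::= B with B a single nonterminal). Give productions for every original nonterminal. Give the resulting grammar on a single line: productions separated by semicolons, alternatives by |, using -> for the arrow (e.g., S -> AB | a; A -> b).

Unit productions: K->S, P->K.
Unit pairs (A ⇒* B via units): (K,S), (P,K), (P,S).
S: inherits non-unit rules of {S} → dPd | h | hd.
K: inherits non-unit rules of {K, S} → PK | dPd | h | hSS | hd.
P: inherits non-unit rules of {K, P, S} → PK | dP | dPd | dd | h | hSS | hd.

S -> h | hd | dPd; K -> h | PK | hd | dPd | hSS; P -> h | PK | dP | dd | hd | dPd | hSS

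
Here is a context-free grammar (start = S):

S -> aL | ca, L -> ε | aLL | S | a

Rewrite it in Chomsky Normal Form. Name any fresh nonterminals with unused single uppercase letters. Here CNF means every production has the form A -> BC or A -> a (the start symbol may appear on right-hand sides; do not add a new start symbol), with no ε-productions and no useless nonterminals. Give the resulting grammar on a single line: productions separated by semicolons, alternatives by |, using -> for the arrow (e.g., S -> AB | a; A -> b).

S -> a | AL | BA; A -> a; B -> c; C -> LL; L -> a | AC | AL | BA

Nullable: {L}; after ε-elimination: S -> a | aL | ca; L -> S | a | aL | aLL.
After unit-elimination: S -> a | aL | ca; L -> a | aL | ca | aLL.
TERM: introduce A -> a, B -> c and substitute in every rule of length ≥2.
BIN: L -> ALL becomes L -> AC, C -> LL.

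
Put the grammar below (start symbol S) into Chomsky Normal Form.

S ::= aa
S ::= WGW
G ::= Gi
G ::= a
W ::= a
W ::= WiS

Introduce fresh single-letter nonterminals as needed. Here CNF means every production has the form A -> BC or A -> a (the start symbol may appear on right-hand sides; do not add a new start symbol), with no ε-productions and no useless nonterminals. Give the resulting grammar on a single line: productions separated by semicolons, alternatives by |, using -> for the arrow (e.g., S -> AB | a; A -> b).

No ε-productions.
No unit productions to eliminate.
TERM: introduce B -> a, A -> i and substitute in every rule of length ≥2.
BIN: S -> WGW becomes S -> WC, C -> GW; W -> WAS becomes W -> WD, D -> AS.

S -> BB | WC; A -> i; B -> a; C -> GW; D -> AS; G -> a | GA; W -> a | WD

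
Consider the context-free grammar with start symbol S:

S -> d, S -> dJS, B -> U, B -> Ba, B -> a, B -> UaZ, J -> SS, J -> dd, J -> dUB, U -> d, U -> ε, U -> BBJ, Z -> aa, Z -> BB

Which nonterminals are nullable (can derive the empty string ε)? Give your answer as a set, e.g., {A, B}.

Directly nullable (have an ε-rule): {U}.
B is nullable via B -> U (every symbol on the right is already known nullable).
Z is nullable via Z -> BB (every symbol on the right is already known nullable).
Not nullable: J, S — each has a terminal in every rule's right-hand side or depends on a non-nullable symbol.

{B, U, Z}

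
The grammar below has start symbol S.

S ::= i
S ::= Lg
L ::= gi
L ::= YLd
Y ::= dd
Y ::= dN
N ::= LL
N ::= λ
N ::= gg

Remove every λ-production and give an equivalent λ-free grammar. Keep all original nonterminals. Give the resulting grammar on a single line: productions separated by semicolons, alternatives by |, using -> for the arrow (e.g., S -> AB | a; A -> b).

S -> i | Lg; L -> gi | YLd; N -> LL | gg; Y -> d | dN | dd

Nullable set: {N}.
Drop N -> λ.
Y -> dN: N nullable, giving d | dN.
Unchanged (no nullable symbols): S -> Lg; S -> i; L -> YLd; L -> gi; N -> LL; N -> gg; Y -> dd.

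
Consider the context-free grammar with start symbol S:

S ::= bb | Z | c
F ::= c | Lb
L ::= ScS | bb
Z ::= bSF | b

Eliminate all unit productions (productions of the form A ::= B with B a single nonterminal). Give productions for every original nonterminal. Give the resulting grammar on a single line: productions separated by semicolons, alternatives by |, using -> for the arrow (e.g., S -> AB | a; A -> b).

S -> b | c | bb | bSF; F -> c | Lb; L -> bb | ScS; Z -> b | bSF

Unit productions: S->Z.
Unit pairs (A ⇒* B via units): (S,Z).
S: inherits non-unit rules of {S, Z} → b | bSF | bb | c.
F: inherits non-unit rules of {F} → Lb | c.
L: inherits non-unit rules of {L} → ScS | bb.
Z: inherits non-unit rules of {Z} → b | bSF.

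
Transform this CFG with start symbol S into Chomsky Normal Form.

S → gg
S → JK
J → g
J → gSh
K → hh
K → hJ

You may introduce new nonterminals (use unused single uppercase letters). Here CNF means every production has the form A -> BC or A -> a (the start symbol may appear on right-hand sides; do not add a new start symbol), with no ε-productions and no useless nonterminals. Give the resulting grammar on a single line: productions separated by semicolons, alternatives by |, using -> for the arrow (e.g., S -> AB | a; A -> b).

No ε-productions.
No unit productions to eliminate.
TERM: introduce A -> g, B -> h and substitute in every rule of length ≥2.
BIN: J -> ASB becomes J -> AC, C -> SB.

S -> AA | JK; A -> g; B -> h; C -> SB; J -> g | AC; K -> BB | BJ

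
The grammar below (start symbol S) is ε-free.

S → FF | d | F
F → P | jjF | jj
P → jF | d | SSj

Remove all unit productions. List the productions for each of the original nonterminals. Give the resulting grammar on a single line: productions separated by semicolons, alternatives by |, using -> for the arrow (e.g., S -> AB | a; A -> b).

S -> d | FF | jF | jj | SSj | jjF; F -> d | jF | jj | SSj | jjF; P -> d | jF | SSj

Unit productions: F->P, S->F.
Unit pairs (A ⇒* B via units): (F,P), (S,F), (S,P).
S: inherits non-unit rules of {F, P, S} → FF | SSj | d | jF | jj | jjF.
F: inherits non-unit rules of {F, P} → SSj | d | jF | jj | jjF.
P: inherits non-unit rules of {P} → SSj | d | jF.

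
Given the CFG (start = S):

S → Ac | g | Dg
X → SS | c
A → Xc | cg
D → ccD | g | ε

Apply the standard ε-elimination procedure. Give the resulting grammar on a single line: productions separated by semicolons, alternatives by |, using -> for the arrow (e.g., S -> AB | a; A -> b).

Nullable set: {D}.
S -> Dg: D nullable, giving Dg | g.
Drop D -> ε.
D -> ccD: D nullable, giving cc | ccD.
Unchanged (no nullable symbols): S -> Ac; S -> g; A -> Xc; A -> cg; D -> g; X -> SS; X -> c.

S -> g | Ac | Dg; A -> Xc | cg; D -> g | cc | ccD; X -> c | SS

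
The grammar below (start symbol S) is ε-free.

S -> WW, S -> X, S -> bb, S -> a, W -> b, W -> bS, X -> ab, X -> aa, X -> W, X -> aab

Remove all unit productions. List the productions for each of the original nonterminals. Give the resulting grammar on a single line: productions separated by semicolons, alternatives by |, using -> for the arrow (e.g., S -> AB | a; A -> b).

S -> a | b | WW | aa | ab | bS | bb | aab; W -> b | bS; X -> b | aa | ab | bS | aab

Unit productions: S->X, X->W.
Unit pairs (A ⇒* B via units): (S,W), (S,X), (X,W).
S: inherits non-unit rules of {S, W, X} → WW | a | aa | aab | ab | b | bS | bb.
W: inherits non-unit rules of {W} → b | bS.
X: inherits non-unit rules of {W, X} → aa | aab | ab | b | bS.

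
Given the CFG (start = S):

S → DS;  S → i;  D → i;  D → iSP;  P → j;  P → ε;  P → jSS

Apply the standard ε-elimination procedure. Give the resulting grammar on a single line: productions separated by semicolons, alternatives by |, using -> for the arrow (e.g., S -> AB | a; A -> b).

S -> i | DS; D -> i | iS | iSP; P -> j | jSS

Nullable set: {P}.
D -> iSP: P nullable, giving iS | iSP.
Drop P -> ε.
Unchanged (no nullable symbols): S -> DS; S -> i; D -> i; P -> j; P -> jSS.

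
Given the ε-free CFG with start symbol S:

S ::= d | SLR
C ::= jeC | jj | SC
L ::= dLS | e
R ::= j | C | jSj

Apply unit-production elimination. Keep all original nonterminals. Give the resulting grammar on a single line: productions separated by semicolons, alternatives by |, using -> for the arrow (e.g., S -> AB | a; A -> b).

Unit productions: R->C.
Unit pairs (A ⇒* B via units): (R,C).
S: inherits non-unit rules of {S} → SLR | d.
C: inherits non-unit rules of {C} → SC | jeC | jj.
L: inherits non-unit rules of {L} → dLS | e.
R: inherits non-unit rules of {C, R} → SC | j | jSj | jeC | jj.

S -> d | SLR; C -> SC | jj | jeC; L -> e | dLS; R -> j | SC | jj | jSj | jeC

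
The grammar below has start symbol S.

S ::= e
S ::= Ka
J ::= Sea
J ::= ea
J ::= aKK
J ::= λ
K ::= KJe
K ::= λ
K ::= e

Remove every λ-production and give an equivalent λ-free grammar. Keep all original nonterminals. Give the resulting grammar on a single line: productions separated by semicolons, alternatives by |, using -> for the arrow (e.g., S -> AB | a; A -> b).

S -> a | e | Ka; J -> a | aK | ea | Sea | aKK; K -> e | Je | Ke | KJe

Nullable set: {J, K}.
S -> Ka: K nullable, giving Ka | a.
Drop J -> λ.
J -> aKK: K, K nullable, giving a | aK | aKK.
Drop K -> λ.
K -> KJe: K, J nullable, giving Je | KJe | Ke | e.
Unchanged (no nullable symbols): S -> e; J -> Sea; J -> ea; K -> e.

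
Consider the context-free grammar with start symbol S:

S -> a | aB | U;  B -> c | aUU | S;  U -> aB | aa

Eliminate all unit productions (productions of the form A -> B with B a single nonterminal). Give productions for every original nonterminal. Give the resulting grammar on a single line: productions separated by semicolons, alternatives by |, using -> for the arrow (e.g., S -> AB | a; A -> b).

S -> a | aB | aa; B -> a | c | aB | aa | aUU; U -> aB | aa

Unit productions: B->S, S->U.
Unit pairs (A ⇒* B via units): (B,S), (B,U), (S,U).
S: inherits non-unit rules of {S, U} → a | aB | aa.
B: inherits non-unit rules of {B, S, U} → a | aB | aUU | aa | c.
U: inherits non-unit rules of {U} → aB | aa.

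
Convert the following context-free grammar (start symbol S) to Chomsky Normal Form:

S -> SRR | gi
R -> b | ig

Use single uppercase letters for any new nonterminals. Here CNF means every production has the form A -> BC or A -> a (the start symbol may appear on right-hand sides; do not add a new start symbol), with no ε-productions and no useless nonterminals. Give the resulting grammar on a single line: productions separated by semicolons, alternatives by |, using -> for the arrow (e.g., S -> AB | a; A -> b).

S -> BA | SC; A -> i; B -> g; C -> RR; R -> b | AB

No ε-productions.
No unit productions to eliminate.
TERM: introduce B -> g, A -> i and substitute in every rule of length ≥2.
BIN: S -> SRR becomes S -> SC, C -> RR.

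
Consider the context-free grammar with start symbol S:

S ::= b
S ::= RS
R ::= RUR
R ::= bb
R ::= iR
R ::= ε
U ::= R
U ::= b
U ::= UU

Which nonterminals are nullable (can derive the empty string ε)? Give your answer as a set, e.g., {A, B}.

{R, U}

Directly nullable (have an ε-rule): {R}.
U is nullable via U -> R (every symbol on the right is already known nullable).
Not nullable: S — each has a terminal in every rule's right-hand side or depends on a non-nullable symbol.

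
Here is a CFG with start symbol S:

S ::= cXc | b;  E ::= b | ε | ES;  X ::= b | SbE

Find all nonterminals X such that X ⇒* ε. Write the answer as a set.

Directly nullable (have an ε-rule): {E}.
Not nullable: S, X — each has a terminal in every rule's right-hand side or depends on a non-nullable symbol.

{E}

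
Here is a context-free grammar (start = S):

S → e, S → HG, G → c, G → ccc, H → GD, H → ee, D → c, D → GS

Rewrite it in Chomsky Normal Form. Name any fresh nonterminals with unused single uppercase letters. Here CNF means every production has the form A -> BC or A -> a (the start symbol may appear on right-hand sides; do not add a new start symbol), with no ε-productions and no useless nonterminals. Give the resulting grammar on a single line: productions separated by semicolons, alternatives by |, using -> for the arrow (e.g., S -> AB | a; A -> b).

S -> e | HG; A -> c; B -> e; C -> AA; D -> c | GS; G -> c | AC; H -> BB | GD

No ε-productions.
No unit productions to eliminate.
TERM: introduce A -> c, B -> e and substitute in every rule of length ≥2.
BIN: G -> AAA becomes G -> AC, C -> AA.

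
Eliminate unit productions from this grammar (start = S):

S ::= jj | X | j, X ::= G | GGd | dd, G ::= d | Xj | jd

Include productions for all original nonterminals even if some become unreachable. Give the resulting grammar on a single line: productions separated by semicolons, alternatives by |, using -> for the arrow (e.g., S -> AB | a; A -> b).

Unit productions: S->X, X->G.
Unit pairs (A ⇒* B via units): (S,G), (S,X), (X,G).
S: inherits non-unit rules of {G, S, X} → GGd | Xj | d | dd | j | jd | jj.
G: inherits non-unit rules of {G} → Xj | d | jd.
X: inherits non-unit rules of {G, X} → GGd | Xj | d | dd | jd.

S -> d | j | Xj | dd | jd | jj | GGd; G -> d | Xj | jd; X -> d | Xj | dd | jd | GGd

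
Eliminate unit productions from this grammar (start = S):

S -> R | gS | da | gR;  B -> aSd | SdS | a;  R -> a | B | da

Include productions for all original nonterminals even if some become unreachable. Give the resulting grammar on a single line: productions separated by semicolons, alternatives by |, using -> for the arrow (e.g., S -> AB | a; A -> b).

S -> a | da | gR | gS | SdS | aSd; B -> a | SdS | aSd; R -> a | da | SdS | aSd

Unit productions: R->B, S->R.
Unit pairs (A ⇒* B via units): (R,B), (S,B), (S,R).
S: inherits non-unit rules of {B, R, S} → SdS | a | aSd | da | gR | gS.
B: inherits non-unit rules of {B} → SdS | a | aSd.
R: inherits non-unit rules of {B, R} → SdS | a | aSd | da.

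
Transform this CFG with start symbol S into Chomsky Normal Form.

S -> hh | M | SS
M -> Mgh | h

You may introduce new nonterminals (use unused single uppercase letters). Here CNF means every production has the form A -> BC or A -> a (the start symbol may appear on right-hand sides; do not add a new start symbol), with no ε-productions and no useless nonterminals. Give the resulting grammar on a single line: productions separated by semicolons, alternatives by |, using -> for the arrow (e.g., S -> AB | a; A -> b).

No ε-productions.
After unit-elimination: S -> h | SS | hh | Mgh; M -> h | Mgh.
TERM: introduce A -> g, B -> h and substitute in every rule of length ≥2.
BIN: M -> MAB becomes M -> MC, C -> AB; S -> MAB becomes S -> MD, D -> AB.

S -> h | BB | MD | SS; A -> g; B -> h; C -> AB; D -> AB; M -> h | MC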